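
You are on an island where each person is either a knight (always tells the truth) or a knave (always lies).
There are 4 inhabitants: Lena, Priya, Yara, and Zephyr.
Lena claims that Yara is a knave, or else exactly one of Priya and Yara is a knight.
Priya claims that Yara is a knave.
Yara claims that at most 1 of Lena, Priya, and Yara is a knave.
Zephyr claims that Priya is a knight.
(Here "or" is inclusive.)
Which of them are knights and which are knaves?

Suppose Lena is a knave. Then Lena's statement "Yara is a knave, or else exactly one of Priya and Yara is a knight" would have to be false. Checking the 8 ways to assign the others, none is consistent with every speaker.
(For instance, with Priya=knave, Yara=knight, Zephyr=knave, Lena's claim "Yara is a knave, or else exactly one of Priya and Yara is a knight" comes out true where it would need to be false.)
So Lena must be a knight, making "Yara is a knave, or else exactly one of Priya and Yara is a knight" true. Taking Lena=knight, Priya=knave, Yara=knight, Zephyr=knave, each remaining statement checks out:
  Priya (knave): "Yara is a knave" — false. ✓
  Yara (knight): "at most 1 of Lena, Priya, and Yara is a knave" — true. ✓
  Zephyr (knave): "Priya is a knight" — false. ✓
This is the unique consistent assignment.

Lena is a knight, Priya is a knave, Yara is a knight, and Zephyr is a knave.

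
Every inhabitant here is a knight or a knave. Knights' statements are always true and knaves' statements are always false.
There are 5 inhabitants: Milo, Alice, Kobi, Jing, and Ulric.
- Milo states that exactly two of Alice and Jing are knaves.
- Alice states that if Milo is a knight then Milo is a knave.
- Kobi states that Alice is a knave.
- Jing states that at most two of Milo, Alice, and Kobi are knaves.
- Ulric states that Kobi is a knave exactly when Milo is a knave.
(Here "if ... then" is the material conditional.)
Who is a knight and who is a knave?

Knights: Alice, Jing, and Ulric. Knaves: Milo and Kobi.

Milo is a knave, and the claim "exactly two of Alice and Jing are knaves" is indeed False.
Since Alice is a knight, "if Milo is a knight then Milo is a knave" needs to be True, which holds.
Kobi is a knave, so "Alice is a knave" must be False — and it is.
Jing is a knight; "at most two of Milo, Alice, and Kobi are knaves" is True, as required.
Ulric is a knight, and the claim "Kobi is a knave exactly when Milo is a knave" is indeed True.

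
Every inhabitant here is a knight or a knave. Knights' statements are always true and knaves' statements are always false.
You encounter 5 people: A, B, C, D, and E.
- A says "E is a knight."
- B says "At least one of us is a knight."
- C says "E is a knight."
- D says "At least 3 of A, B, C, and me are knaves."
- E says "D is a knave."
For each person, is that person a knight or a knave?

A is a knight, B is a knight, C is a knight, D is a knave, and E is a knight.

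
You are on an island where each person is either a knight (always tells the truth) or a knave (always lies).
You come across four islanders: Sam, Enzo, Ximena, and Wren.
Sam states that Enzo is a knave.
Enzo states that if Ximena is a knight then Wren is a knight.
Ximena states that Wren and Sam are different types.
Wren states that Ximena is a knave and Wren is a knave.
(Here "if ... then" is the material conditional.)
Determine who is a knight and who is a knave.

Knights: Sam and Ximena. Knaves: Enzo and Wren.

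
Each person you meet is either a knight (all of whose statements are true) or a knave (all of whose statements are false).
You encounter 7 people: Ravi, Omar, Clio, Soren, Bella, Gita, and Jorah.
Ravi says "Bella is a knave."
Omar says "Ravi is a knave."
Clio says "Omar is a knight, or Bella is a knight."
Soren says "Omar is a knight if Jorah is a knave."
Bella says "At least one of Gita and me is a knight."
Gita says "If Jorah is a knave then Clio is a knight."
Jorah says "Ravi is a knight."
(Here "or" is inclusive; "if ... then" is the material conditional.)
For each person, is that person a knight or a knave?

Ravi is a knave, Omar is a knight, Clio is a knight, Soren is a knight, Bella is a knight, Gita is a knight, and Jorah is a knave.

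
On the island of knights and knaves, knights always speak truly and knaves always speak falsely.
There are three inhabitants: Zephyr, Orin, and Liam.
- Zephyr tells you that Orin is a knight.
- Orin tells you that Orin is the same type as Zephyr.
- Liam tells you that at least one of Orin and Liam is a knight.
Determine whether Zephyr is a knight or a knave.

Consistent assignments: {Zephyr=knight, Orin=knight, Liam=knight}
In every consistent assignment, Zephyr is a knight.

Zephyr is a knight.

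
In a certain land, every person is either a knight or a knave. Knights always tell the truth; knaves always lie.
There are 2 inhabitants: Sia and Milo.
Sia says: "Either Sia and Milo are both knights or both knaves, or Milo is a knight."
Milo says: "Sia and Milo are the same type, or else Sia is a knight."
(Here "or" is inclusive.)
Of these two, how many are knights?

2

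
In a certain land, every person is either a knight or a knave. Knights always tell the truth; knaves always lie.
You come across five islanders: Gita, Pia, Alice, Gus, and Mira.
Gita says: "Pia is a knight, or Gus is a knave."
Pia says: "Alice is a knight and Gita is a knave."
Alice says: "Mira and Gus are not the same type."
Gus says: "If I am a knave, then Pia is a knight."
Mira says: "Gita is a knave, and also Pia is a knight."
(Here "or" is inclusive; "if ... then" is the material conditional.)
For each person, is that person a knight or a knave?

Gita is a knight, Pia is a knave, Alice is a knave, Gus is a knave, and Mira is a knave.

Suppose Gita is a knave. Then Gita's statement "Pia is a knight, or Gus is a knave" would have to be false. Checking the 16 ways to assign the others, none is consistent with every speaker.
(For instance, with Pia=knave, Alice=knave, Gus=knave, Mira=knave, Gita's claim "Pia is a knight, or Gus is a knave" comes out true where it would need to be false.)
So Gita must be a knight, making "Pia is a knight, or Gus is a knave" true. Taking Gita=knight, Pia=knave, Alice=knave, Gus=knave, Mira=knave, each remaining statement checks out:
  Pia (knave): "Alice is a knight and Gita is a knave" — false. ✓
  Alice (knave): "Mira and Gus are not the same type" — false. ✓
  Gus (knave): "if I am a knave, then Pia is a knight" — false. ✓
  Mira (knave): "Gita is a knave, and also Pia is a knight" — false. ✓
This is the unique consistent assignment.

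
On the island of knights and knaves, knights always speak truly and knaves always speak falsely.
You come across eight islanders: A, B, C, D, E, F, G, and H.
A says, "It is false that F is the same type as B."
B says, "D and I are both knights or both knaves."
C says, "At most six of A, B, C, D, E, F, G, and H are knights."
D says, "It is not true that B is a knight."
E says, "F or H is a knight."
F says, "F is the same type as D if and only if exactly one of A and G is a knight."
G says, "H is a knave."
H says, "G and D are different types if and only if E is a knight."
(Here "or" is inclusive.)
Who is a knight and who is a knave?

A is a knight, B is a knave, C is a knight, D is a knight, E is a knight, F is a knight, G is a knave, and H is a knight.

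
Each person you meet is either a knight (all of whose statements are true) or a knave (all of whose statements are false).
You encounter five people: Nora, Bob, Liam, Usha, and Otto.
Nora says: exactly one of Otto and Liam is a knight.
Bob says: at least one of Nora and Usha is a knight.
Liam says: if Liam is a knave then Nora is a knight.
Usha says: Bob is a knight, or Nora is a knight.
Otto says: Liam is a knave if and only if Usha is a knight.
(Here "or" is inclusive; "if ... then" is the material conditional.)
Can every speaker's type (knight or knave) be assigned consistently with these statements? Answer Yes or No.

One consistent assignment: Nora=knight, Bob=knight, Liam=knight, Usha=knight, Otto=knave.

Yes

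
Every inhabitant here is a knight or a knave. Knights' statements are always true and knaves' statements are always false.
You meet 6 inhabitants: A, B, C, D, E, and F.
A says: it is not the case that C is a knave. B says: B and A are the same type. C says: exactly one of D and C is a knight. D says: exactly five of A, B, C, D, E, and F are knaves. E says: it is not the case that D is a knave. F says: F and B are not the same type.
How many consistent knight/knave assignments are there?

2

Consistent assignments:
  A=knight, B=knave, C=knight, D=knave, E=knave, F=knight
  A=knight, B=knave, C=knight, D=knave, E=knave, F=knave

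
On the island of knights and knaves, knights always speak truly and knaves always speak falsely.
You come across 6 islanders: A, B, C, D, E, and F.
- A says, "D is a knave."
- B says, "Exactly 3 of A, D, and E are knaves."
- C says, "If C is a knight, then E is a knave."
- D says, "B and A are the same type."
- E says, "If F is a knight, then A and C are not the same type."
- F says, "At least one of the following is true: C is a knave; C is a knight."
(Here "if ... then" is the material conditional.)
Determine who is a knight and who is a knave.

A is a knight, so "D is a knave" must be True — and it is.
B is a knave, so "exactly 3 of A, D, and E are knaves" must be False — and it is.
C is a knight, so "if C is a knight, then E is a knave" must be True — and it is.
D is a knave, and the claim "B and A are the same type" is indeed False.
Since E is a knave, "if F is a knight, then A and C are not the same type" needs to be False, which holds.
F (knight): "at least one of the following is true: C is a knave; C is a knight" — True. ✓

A is a knight, B is a knave, C is a knight, D is a knave, E is a knave, and F is a knight.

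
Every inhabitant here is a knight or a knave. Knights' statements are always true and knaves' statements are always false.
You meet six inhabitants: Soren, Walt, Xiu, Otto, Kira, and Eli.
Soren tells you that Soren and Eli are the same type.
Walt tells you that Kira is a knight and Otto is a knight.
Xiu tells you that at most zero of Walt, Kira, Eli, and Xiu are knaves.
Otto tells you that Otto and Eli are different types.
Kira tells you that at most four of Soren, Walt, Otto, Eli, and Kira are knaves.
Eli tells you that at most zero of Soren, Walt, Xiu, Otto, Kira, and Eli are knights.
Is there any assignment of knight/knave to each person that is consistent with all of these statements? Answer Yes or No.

No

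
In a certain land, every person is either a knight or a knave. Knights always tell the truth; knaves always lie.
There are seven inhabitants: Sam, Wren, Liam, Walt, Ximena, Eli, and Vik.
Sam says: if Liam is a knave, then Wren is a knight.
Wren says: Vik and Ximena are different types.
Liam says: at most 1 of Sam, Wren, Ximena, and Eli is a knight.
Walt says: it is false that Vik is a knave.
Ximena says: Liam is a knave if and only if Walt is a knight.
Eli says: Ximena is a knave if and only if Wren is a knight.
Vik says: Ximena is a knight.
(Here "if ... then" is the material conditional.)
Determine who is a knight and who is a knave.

Sam is a knave, and the claim "if Liam is a knave, then Wren is a knight" is indeed False.
As a knave, Wren's statement "Vik and Ximena are different types" should be False; it is.
Liam is a knave, so "at most 1 of Sam, Wren, Ximena, and Eli is a knight" must be False — and it is.
Walt is a knight; "it is false that Vik is a knave" is true, as required.
Ximena is a knight, and the claim "Liam is a knave if and only if Walt is a knight" is indeed true.
Eli (knight): "Ximena is a knave if and only if Wren is a knight" — true. ✓
Since Vik is a knight, "Ximena is a knight" needs to be true, which holds.

Knights: Walt, Ximena, Eli, and Vik. Knaves: Sam, Wren, and Liam.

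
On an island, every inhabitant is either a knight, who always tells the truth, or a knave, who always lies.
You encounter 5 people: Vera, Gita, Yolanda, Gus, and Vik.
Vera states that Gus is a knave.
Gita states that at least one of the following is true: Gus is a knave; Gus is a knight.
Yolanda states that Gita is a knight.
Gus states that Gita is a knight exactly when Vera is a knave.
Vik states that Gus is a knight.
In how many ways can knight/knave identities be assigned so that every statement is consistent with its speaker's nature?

2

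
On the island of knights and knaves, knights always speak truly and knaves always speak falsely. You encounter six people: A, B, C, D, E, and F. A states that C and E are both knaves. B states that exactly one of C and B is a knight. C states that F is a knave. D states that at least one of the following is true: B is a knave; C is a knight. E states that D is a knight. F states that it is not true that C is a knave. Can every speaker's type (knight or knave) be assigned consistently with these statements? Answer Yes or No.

Checking all 64 assignments, each has at least one speaker whose statement's truth value contradicts their type.

No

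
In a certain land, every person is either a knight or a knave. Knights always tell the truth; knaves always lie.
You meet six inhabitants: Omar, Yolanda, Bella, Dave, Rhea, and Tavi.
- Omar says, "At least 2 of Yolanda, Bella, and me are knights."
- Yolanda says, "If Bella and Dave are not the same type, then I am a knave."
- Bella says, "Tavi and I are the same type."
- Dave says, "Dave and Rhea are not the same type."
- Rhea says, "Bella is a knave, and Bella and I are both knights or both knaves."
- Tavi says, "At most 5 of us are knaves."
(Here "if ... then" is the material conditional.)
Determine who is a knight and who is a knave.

Since Omar is a knight, "at least 2 of Yolanda, Bella, and me are knights" needs to be true, which holds.
Yolanda is a knight; "if Bella and Dave are not the same type, then I am a knave" is true, as required.
Bella is a knight, so "Tavi and I are the same type" must be true — and it is.
Dave is a knight, and the claim "Dave and Rhea are not the same type" is indeed true.
Rhea is a knave; "Bella is a knave, and Bella and I are both knights or both knaves" is false, as required.
Since Tavi is a knight, "at most 5 of us are knaves" needs to be true, which holds.

Omar is a knight, Yolanda is a knight, Bella is a knight, Dave is a knight, Rhea is a knave, and Tavi is a knight.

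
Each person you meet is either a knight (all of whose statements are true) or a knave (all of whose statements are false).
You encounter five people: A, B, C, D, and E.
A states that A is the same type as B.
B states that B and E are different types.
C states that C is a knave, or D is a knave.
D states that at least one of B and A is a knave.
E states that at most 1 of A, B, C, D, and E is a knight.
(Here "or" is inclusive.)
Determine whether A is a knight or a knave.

A is a knight.

Consistent assignments: {A=knight, B=knight, C=knight, D=knave, E=knave}
In every consistent assignment, A is a knight.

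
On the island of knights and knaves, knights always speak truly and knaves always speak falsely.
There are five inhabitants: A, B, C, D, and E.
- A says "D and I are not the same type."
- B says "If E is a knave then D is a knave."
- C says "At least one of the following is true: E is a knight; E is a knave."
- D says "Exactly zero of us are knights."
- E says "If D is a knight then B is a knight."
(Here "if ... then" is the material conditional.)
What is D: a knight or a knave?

D is a knave.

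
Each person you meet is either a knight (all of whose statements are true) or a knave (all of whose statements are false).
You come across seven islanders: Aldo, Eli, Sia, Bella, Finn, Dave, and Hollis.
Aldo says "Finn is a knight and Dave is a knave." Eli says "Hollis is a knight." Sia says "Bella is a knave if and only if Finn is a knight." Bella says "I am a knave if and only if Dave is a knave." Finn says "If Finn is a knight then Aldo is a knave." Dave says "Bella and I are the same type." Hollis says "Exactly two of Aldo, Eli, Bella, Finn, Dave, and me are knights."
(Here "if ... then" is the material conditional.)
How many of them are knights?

The unique consistent assignment is Aldo=knave, Eli=knave, Sia=knave, Bella=knight, Finn=knight, Dave=knight, Hollis=knave.
That has 3 knights.

3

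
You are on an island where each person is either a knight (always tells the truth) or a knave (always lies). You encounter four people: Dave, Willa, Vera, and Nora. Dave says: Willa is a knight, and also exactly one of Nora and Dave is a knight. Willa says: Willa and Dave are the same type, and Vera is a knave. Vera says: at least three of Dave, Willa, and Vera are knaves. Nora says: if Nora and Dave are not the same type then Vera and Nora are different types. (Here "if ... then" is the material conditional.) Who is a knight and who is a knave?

Dave (knight): "Willa is a knight, and also exactly one of Nora and Dave is a knight" — true. ✓
As a knight, Willa's statement "Willa and Dave are the same type, and Vera is a knave" should be true; it is.
Vera is a knave, so "at least three of Dave, Willa, and Vera are knaves" must be False — and it is.
Since Nora is a knave, "if Nora and Dave are not the same type then Vera and Nora are different types" needs to be False, which holds.

Knights: Dave and Willa. Knaves: Vera and Nora.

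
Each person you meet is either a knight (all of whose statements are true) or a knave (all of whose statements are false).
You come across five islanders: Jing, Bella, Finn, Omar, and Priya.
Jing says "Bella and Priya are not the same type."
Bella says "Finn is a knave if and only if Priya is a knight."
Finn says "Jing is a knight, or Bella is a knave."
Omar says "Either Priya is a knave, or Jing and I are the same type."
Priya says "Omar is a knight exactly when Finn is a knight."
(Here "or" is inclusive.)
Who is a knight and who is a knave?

Jing is a knight, Bella is a knave, Finn is a knight, Omar is a knight, and Priya is a knight.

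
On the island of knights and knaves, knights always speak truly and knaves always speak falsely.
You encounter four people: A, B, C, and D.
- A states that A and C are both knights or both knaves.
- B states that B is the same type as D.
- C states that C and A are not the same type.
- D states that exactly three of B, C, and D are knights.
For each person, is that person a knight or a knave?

A is a knave, B is a knight, C is a knight, and D is a knight.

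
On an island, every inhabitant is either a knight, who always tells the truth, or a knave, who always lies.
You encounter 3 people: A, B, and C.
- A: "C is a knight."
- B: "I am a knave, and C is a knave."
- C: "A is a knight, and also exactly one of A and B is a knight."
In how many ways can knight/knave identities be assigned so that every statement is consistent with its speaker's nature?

1

Consistent assignments:
  A=knight, B=knave, C=knight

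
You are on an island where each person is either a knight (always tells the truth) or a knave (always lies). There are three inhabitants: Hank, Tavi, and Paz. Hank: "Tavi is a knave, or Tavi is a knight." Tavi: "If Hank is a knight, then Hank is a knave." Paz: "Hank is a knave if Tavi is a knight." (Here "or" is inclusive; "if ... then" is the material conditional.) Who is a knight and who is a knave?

Hank is a knight, Tavi is a knave, and Paz is a knight.

Suppose Hank is a knave. Then Hank's statement "Tavi is a knave, or Tavi is a knight" would have to be false. Checking the 4 ways to assign the others, none is consistent with every speaker.
(For instance, with Tavi=knave, Paz=knight, Hank's claim "Tavi is a knave, or Tavi is a knight" comes out true where it would need to be false.)
So Hank must be a knight, making "Tavi is a knave, or Tavi is a knight" true. Taking Hank=knight, Tavi=knave, Paz=knight, each remaining statement checks out:
  Tavi (knave): "if Hank is a knight, then Hank is a knave" — false. ✓
  Paz (knight): "Hank is a knave if Tavi is a knight" — true. ✓
This is the unique consistent assignment.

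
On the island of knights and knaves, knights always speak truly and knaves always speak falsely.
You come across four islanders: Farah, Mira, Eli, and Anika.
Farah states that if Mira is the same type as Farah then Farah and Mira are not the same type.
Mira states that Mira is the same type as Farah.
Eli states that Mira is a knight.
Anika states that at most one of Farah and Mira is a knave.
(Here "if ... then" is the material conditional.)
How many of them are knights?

2

The unique consistent assignment is Farah=knight, Mira=knave, Eli=knave, Anika=knight.
That has 2 knights.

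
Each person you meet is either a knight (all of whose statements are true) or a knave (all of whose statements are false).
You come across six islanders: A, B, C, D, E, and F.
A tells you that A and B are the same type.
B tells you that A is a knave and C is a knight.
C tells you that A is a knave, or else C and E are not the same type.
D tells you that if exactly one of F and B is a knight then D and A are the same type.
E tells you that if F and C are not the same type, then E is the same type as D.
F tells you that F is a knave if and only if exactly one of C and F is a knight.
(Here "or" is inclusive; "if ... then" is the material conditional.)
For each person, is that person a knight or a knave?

A is a knave, B is a knight, C is a knight, D is a knight, E is a knight, and F is a knight.

As a knave, A's statement "A and B are the same type" should be False; it is.
B is a knight, so "A is a knave and C is a knight" must be true — and it is.
C (knight): "A is a knave, or else C and E are not the same type" — true. ✓
Since D is a knight, "if exactly one of F and B is a knight then D and A are the same type" needs to be true, which holds.
E is a knight; "if F and C are not the same type, then E is the same type as D" is true, as required.
F is a knight, so "F is a knave if and only if exactly one of C and F is a knight" must be true — and it is.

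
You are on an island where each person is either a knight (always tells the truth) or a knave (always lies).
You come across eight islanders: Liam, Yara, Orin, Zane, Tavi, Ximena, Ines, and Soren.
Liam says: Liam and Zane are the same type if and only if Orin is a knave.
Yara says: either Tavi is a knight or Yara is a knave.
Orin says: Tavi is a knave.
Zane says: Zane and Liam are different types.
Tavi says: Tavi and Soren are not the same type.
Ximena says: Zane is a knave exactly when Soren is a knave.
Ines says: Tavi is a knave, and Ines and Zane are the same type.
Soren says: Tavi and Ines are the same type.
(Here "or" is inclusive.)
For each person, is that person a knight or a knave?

As a knave, Liam's statement "Liam and Zane are the same type if and only if Orin is a knave" should be False; it is.
Yara is a knight, and the claim "either Tavi is a knight or Yara is a knave" is indeed true.
Orin is a knave; "Tavi is a knave" is False, as required.
As a knight, Zane's statement "Zane and Liam are different types" should be true; it is.
Tavi is a knight; "Tavi and Soren are not the same type" is true, as required.
As a knave, Ximena's statement "Zane is a knave exactly when Soren is a knave" should be False; it is.
Ines (knave): "Tavi is a knave, and Ines and Zane are the same type" — False. ✓
Soren is a knave, and the claim "Tavi and Ines are the same type" is indeed False.

Liam is a knave, Yara is a knight, Orin is a knave, Zane is a knight, Tavi is a knight, Ximena is a knave, Ines is a knave, and Soren is a knave.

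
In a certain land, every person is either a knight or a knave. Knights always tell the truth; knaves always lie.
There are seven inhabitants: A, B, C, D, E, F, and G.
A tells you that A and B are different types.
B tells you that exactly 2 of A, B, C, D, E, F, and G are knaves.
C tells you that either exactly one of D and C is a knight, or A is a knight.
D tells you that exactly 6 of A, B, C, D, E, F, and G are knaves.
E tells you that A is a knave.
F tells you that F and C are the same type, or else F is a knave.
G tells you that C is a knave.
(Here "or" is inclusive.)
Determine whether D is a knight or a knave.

Consistent assignments: {A=knight, B=knave, C=knight, D=knave, E=knave, F=knight, G=knave}; {A=knave, B=knave, C=knight, D=knave, E=knight, F=knight, G=knave}
In every consistent assignment, D is a knave.

D is a knave.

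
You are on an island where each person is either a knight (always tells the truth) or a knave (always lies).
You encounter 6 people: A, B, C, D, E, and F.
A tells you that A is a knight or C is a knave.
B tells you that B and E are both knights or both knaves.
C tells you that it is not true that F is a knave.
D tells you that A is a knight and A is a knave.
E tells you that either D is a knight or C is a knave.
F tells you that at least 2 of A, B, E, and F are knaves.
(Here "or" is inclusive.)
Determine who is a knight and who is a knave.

A is a knight; "A is a knight or C is a knave" is True, as required.
B is a knight, and the claim "B and E are both knights or both knaves" is indeed True.
C is a knave, so "it is not true that F is a knave" must be false — and it is.
D is a knave; "A is a knight and A is a knave" is false, as required.
As a knight, E's statement "either D is a knight or C is a knave" should be True; it is.
Since F is a knave, "at least 2 of A, B, E, and F are knaves" needs to be false, which holds.

Knights: A, B, and E. Knaves: C, D, and F.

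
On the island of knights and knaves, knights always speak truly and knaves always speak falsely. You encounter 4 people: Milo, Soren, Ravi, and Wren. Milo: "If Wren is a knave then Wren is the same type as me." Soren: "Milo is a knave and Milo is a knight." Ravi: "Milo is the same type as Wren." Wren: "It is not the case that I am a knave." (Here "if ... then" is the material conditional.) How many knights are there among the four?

3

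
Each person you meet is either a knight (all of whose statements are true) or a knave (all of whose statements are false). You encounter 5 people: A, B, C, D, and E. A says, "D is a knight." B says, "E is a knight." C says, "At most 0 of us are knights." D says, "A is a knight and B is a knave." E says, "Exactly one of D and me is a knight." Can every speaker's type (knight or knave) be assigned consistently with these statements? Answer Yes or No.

Yes

One consistent assignment: A=knave, B=knight, C=knave, D=knave, E=knight.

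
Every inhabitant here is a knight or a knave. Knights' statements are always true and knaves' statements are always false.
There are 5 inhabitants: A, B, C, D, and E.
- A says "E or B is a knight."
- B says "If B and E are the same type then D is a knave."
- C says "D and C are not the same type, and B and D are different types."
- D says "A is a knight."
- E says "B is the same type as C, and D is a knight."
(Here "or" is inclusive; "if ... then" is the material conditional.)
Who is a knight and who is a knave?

Knights: A, B, and D. Knaves: C and E.

Suppose A is a knave. Then A's statement "E or B is a knight" would have to be false. Checking the 16 ways to assign the others, none is consistent with every speaker.
(For instance, with B=knight, C=knave, D=knight, E=knave, A's claim "E or B is a knight" comes out true where it would need to be false.)
So A must be a knight, making "E or B is a knight" true. Taking A=knight, B=knight, C=knave, D=knight, E=knave, each remaining statement checks out:
  B (knight): "if B and E are the same type then D is a knave" — true. ✓
  C (knave): "D and C are not the same type, and B and D are different types" — false. ✓
  D (knight): "A is a knight" — true. ✓
  E (knave): "B is the same type as C, and D is a knight" — false. ✓
This is the unique consistent assignment.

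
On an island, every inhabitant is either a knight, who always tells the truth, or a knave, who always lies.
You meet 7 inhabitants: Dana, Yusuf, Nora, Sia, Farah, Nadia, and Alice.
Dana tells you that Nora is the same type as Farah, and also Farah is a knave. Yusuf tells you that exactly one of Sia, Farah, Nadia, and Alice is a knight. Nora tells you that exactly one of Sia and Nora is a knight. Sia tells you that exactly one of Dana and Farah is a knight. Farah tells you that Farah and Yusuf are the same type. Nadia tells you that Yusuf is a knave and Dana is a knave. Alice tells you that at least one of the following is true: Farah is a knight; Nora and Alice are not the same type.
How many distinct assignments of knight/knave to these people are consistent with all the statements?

0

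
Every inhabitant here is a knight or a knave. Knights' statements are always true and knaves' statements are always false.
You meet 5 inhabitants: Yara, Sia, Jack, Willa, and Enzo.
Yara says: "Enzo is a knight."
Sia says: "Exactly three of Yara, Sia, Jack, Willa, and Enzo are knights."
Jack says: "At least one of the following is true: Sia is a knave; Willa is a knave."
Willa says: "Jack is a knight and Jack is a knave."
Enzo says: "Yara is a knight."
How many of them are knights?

The unique consistent assignment is Yara=knave, Sia=knave, Jack=knight, Willa=knave, Enzo=knave.
That has 1 knight.

1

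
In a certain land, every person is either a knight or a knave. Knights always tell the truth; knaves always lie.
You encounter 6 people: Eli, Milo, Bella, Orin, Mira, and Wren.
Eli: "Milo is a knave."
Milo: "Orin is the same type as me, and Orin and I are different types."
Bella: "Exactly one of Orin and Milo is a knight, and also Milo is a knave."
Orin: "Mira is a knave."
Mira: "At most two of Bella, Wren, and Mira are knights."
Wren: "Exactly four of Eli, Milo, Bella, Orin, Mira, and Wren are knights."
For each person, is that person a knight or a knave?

Knights: Eli and Mira. Knaves: Milo, Bella, Orin, and Wren.

Eli is a knight, so "Milo is a knave" must be true — and it is.
Since Milo is a knave, "Orin is the same type as me, and Orin and I are different types" needs to be false, which holds.
Bella is a knave, and the claim "exactly one of Orin and Milo is a knight, and also Milo is a knave" is indeed false.
Since Orin is a knave, "Mira is a knave" needs to be false, which holds.
As a knight, Mira's statement "at most two of Bella, Wren, and Mira are knights" should be true; it is.
Wren (knave): "exactly four of Eli, Milo, Bella, Orin, Mira, and Wren are knights" — false. ✓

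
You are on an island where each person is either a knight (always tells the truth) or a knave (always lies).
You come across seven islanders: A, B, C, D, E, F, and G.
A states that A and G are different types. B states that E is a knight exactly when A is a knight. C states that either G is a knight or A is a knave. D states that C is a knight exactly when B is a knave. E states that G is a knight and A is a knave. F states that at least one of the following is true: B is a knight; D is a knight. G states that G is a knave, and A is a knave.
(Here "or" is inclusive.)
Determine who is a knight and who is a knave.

A is a knight, so "A and G are different types" must be true — and it is.
Since B is a knave, "E is a knight exactly when A is a knight" needs to be false, which holds.
C is a knave, and the claim "either G is a knight or A is a knave" is indeed false.
D is a knave, so "C is a knight exactly when B is a knave" must be false — and it is.
E is a knave, and the claim "G is a knight and A is a knave" is indeed false.
F is a knave, so "at least one of the following is true: B is a knight; D is a knight" must be false — and it is.
As a knave, G's statement "G is a knave, and A is a knave" should be false; it is.

Knights: A. Knaves: B, C, D, E, F, and G.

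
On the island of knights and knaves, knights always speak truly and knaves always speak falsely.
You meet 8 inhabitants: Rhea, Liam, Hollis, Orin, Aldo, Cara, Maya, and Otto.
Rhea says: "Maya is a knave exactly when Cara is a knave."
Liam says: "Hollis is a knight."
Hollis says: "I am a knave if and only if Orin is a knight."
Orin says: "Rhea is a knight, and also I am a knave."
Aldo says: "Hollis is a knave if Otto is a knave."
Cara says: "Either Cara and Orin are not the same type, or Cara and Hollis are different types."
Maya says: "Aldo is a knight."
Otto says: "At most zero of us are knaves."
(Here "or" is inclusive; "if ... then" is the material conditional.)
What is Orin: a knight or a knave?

Consistent assignments: {Rhea=knave, Liam=knight, Hollis=knight, Orin=knave, Aldo=knave, Cara=knight, Maya=knave, Otto=knave}; {Rhea=knave, Liam=knave, Hollis=knave, Orin=knave, Aldo=knight, Cara=knave, Maya=knight, Otto=knave}
In every consistent assignment, Orin is a knave.

Orin is a knave.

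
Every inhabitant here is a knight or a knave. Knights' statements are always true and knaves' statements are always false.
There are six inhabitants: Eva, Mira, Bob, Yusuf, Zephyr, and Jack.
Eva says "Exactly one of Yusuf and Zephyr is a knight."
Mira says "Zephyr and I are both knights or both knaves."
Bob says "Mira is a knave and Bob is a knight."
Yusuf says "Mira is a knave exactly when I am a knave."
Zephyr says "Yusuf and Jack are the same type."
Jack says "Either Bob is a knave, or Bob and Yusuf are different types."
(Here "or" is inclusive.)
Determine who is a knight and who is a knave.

Eva is a knave, Mira is a knight, Bob is a knave, Yusuf is a knight, Zephyr is a knight, and Jack is a knight.

Eva is a knave, so "exactly one of Yusuf and Zephyr is a knight" must be false — and it is.
Mira (knight): "Zephyr and I are both knights or both knaves" — true. ✓
As a knave, Bob's statement "Mira is a knave and Bob is a knight" should be false; it is.
Since Yusuf is a knight, "Mira is a knave exactly when I am a knave" needs to be true, which holds.
As a knight, Zephyr's statement "Yusuf and Jack are the same type" should be true; it is.
Jack is a knight; "either Bob is a knave, or Bob and Yusuf are different types" is true, as required.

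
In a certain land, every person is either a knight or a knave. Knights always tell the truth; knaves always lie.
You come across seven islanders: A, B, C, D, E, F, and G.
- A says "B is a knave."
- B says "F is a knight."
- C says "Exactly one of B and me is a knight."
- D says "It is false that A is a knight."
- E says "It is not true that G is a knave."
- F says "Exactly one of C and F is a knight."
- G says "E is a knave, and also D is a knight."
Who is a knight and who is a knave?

A is a knight, B is a knave, C is a knave, D is a knave, E is a knave, F is a knave, and G is a knave.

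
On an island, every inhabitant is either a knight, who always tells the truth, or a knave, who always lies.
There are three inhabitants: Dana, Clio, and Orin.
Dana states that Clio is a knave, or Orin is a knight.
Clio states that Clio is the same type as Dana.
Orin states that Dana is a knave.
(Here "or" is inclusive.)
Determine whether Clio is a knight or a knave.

Clio is a knave.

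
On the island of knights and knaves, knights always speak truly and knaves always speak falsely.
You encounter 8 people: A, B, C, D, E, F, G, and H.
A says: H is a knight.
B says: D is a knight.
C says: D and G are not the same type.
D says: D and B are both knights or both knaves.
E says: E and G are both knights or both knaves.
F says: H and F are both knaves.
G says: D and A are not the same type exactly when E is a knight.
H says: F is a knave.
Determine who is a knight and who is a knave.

A is a knight, B is a knight, C is a knave, D is a knight, E is a knave, F is a knave, G is a knight, and H is a knight.

A is a knight; "H is a knight" is True, as required.
B is a knight, and the claim "D is a knight" is indeed True.
C (knave): "D and G are not the same type" — False. ✓
As a knight, D's statement "D and B are both knights or both knaves" should be True; it is.
E is a knave; "E and G are both knights or both knaves" is False, as required.
F (knave): "H and F are both knaves" — False. ✓
Since G is a knight, "D and A are not the same type exactly when E is a knight" needs to be True, which holds.
H is a knight; "F is a knave" is True, as required.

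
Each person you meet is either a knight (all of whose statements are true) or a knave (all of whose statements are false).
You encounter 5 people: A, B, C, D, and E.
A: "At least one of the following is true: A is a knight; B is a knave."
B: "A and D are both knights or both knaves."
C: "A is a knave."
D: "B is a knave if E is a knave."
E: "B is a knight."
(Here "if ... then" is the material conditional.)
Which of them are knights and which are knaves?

A is a knight, B is a knight, C is a knave, D is a knight, and E is a knight.

Suppose A is a knave. Then A's statement "at least one of the following is true: A is a knight; B is a knave" would have to be false. Checking the 16 ways to assign the others, none is consistent with every speaker.
(For instance, with B=knight, C=knave, D=knight, E=knight, B's claim "A and D are both knights or both knaves" comes out false where it would need to be true.)
So A must be a knight, making "at least one of the following is true: A is a knight; B is a knave" true. Taking A=knight, B=knight, C=knave, D=knight, E=knight, each remaining statement checks out:
  B (knight): "A and D are both knights or both knaves" — true. ✓
  C (knave): "A is a knave" — false. ✓
  D (knight): "B is a knave if E is a knave" — true. ✓
  E (knight): "B is a knight" — true. ✓
This is the unique consistent assignment.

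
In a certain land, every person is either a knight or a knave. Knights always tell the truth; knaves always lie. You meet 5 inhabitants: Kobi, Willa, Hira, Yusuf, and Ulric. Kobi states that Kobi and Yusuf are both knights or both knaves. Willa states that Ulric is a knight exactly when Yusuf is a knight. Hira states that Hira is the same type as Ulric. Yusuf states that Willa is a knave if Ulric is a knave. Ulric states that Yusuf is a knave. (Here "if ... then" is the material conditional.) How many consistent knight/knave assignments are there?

0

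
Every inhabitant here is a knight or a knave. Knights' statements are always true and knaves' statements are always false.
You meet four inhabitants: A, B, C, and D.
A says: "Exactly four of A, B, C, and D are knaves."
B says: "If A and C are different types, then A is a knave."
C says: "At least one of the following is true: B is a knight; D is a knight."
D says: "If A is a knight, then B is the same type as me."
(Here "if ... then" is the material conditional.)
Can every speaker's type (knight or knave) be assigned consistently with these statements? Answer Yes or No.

Yes

One consistent assignment: A=knave, B=knight, C=knight, D=knight.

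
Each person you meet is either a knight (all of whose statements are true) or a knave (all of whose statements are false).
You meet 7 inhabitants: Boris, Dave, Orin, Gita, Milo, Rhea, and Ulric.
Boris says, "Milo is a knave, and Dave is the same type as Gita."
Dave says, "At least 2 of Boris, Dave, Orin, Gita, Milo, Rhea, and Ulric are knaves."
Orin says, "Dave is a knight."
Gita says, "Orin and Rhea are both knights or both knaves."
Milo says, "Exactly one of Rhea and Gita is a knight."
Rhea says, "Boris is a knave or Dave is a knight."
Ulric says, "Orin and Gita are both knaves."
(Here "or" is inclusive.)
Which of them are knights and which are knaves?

Knights: Boris, Dave, Orin, Gita, and Rhea. Knaves: Milo and Ulric.

Boris is a knight, and the claim "Milo is a knave, and Dave is the same type as Gita" is indeed True.
Dave is a knight, so "at least 2 of Boris, Dave, Orin, Gita, Milo, Rhea, and Ulric are knaves" must be True — and it is.
As a knight, Orin's statement "Dave is a knight" should be True; it is.
Since Gita is a knight, "Orin and Rhea are both knights or both knaves" needs to be True, which holds.
Milo (knave): "exactly one of Rhea and Gita is a knight" — false. ✓
Since Rhea is a knight, "Boris is a knave or Dave is a knight" needs to be True, which holds.
Ulric (knave): "Orin and Gita are both knaves" — false. ✓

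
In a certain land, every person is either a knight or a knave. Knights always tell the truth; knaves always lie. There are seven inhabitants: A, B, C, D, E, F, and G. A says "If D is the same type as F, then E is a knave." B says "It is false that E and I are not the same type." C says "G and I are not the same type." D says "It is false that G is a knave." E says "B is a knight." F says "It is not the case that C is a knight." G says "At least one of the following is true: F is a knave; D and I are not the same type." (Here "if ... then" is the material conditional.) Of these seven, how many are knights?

4

The unique consistent assignment is A=knight, B=knight, C=knave, D=knave, E=knight, F=knight, G=knave.
That has 4 knights.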